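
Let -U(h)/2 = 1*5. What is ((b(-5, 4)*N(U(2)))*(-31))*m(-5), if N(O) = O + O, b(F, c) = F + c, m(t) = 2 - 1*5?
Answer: 1860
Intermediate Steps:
U(h) = -10 (U(h) = -2*5 = -10)
m(t) = -3 (m(t) = 2 - 5 = -3)
N(O) = 2*O
((b(-5, 4)*N(U(2)))*(-31))*m(-5) = (((-5 + 4)*(2*(-10)))*(-31))*(-3) = (-1*(-20)*(-31))*(-3) = (20*(-31))*(-3) = -620*(-3) = 1860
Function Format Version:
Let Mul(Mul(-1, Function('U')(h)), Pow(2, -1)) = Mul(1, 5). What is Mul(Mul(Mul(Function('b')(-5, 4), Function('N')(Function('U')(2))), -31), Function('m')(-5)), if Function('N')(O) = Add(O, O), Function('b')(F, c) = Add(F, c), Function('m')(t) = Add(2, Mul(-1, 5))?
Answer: 1860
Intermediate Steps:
Function('U')(h) = -10 (Function('U')(h) = Mul(-2, Mul(1, 5)) = Mul(-2, 5) = -10)
Function('m')(t) = -3 (Function('m')(t) = Add(2, -5) = -3)
Function('N')(O) = Mul(2, O)
Mul(Mul(Mul(Function('b')(-5, 4), Function('N')(Function('U')(2))), -31), Function('m')(-5)) = Mul(Mul(Mul(Add(-5, 4), Mul(2, -10)), -31), -3) = Mul(Mul(Mul(-1, -20), -31), -3) = Mul(Mul(20, -31), -3) = Mul(-620, -3) = 1860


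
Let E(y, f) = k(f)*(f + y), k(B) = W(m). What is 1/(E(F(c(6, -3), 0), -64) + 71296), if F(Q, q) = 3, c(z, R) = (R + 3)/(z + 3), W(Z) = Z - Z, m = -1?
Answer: 1/71296 ≈ 1.4026e-5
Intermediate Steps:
W(Z) = 0
c(z, R) = (3 + R)/(3 + z)
k(B) = 0
E(y, f) = 0 (E(y, f) = 0*(f + y) = 0)
1/(E(F(c(6, -3), 0), -64) + 71296) = 1/(0 + 71296) = 1/71296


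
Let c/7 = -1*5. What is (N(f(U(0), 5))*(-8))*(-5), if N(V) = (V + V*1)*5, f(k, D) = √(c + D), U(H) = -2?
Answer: 400*I*√30 ≈ 2190.9*I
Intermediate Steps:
c = -35 (c = 7*(-1*5) = 7*(-5) = -35)
f(k, D) = √(-35 + D)
N(V) = 10*V (N(V) = (V + V)*5 = (2*V)*5 = 10*V)
(N(f(U(0), 5))*(-8))*(-5) = ((10*√(-35 + 5))*(-8))*(-5) = ((10*√(-30))*(-8))*(-5) = ((10*(I*√30))*(-8))*(-5) = ((10*I*√30)*(-8))*(-5) = -80*I*√30*(-5) = 400*I*√30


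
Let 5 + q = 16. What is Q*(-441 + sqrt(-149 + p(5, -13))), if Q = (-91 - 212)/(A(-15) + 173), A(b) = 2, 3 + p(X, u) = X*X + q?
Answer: 19089/25 - 606*I*sqrt(29)/175 ≈ 763.56 - 18.648*I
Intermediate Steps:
q = 11 (q = -5 + 16 = 11)
p(X, u) = 8 + X**2 (p(X, u) = -3 + (X*X + 11) = -3 + (X**2 + 11) = -3 + (11 + X**2) = 8 + X**2)
Q = -303/175 (Q = (-91 - 212)/(2 + 173) = -303/175 ≈ -1.7314)
Q*(-441 + sqrt(-149 + p(5, -13))) = -303*(-441 + sqrt(-149 + (8 + 5**2)))/175 = -303*(-441 + sqrt(-149 + (8 + 25)))/175 = -303*(-441 + sqrt(-149 + 33))/175 = -303*(-441 + sqrt(-116))/175 = -303*(-441 + 2*I*sqrt(29))/175 = 19089/25 - 606*I*sqrt(29)/175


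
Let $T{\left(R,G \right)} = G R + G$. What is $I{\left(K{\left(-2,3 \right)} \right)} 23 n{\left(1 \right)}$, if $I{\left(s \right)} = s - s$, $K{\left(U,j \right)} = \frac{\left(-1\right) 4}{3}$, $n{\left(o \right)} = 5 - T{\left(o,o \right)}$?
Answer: $0$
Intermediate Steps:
$T{\left(R,G \right)} = G + G R$
$n{\left(o \right)} = 5 - o \left(1 + o\right)$
$K{\left(U,j \right)} = - \frac{4}{3}$ ($K{\left(U,j \right)} = \left(-4\right) \frac{1}{3} = - \frac{4}{3}$)
$I{\left(s \right)} = 0$
$I{\left(K{\left(-2,3 \right)} \right)} 23 n{\left(1 \right)} = 0 \cdot 23 \left(5 - 1 \left(1 + 1\right)\right) = 0 \left(5 - 1 \cdot 2\right) = 0 \left(5 - 2\right) = 0 \cdot 3 = 0$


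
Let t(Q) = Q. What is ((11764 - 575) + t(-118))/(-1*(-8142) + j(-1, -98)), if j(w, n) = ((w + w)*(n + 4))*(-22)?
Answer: 11071/4006 ≈ 2.7636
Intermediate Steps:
j(w, n) = -44*w*(4 + n) (j(w, n) = ((2*w)*(4 + n))*(-22) = (2*w*(4 + n))*(-22) = -44*w*(4 + n))
((11764 - 575) + t(-118))/(-1*(-8142) + j(-1, -98)) = ((11764 - 575) - 118)/(-1*(-8142) - 44*(-1)*(4 - 98)) = (11189 - 118)/(8142 - 44*(-1)*(-94)) = 11071/(8142 - 4136) = 11071/4006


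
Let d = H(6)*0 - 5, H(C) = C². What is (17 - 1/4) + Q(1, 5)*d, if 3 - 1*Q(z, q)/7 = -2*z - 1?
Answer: -773/4 ≈ -193.25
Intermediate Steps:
Q(z, q) = 28 + 14*z (Q(z, q) = 21 - 7*(-2*z - 1) = 21 - 7*(-1 - 2*z) = 21 + (7 + 14*z) = 28 + 14*z)
d = -5 (d = 6²*0 - 5 = 36*0 - 5 = 0 - 5 = -5)
(17 - 1/4) + Q(1, 5)*d = (17 - 1/4) + (28 + 14*1)*(-5) = (17 - 1*¼) + (28 + 14)*(-5) = (17 - ¼) + 42*(-5) = 67/4 - 210 = -773/4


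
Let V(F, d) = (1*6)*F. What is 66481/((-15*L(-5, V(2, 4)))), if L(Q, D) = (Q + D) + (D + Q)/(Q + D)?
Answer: -66481/120 ≈ -554.01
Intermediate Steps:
V(F, d) = 6*F
L(Q, D) = 1 + D + Q (L(Q, D) = (D + Q) + (D + Q)/(D + Q) = (D + Q) + 1 = 1 + D + Q)
66481/((-15*L(-5, V(2, 4)))) = 66481/((-15*(1 + 6*2 - 5))) = 66481/((-15*(1 + 12 - 5))) = 66481/((-15*8)) = 66481/(-120) = 66481*(-1/120) = -66481/120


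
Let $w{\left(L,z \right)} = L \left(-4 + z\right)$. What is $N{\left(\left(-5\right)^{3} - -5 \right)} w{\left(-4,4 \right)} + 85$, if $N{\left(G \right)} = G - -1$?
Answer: $85$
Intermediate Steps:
$N{\left(G \right)} = 1 + G$ ($N{\left(G \right)} = G + 1 = 1 + G$)
$N{\left(\left(-5\right)^{3} - -5 \right)} w{\left(-4,4 \right)} + 85 = \left(1 + \left(\left(-5\right)^{3} - -5\right)\right) \left(- 4 \left(-4 + 4\right)\right) + 85 = \left(1 + \left(-125 + 5\right)\right) \left(\left(-4\right) 0\right) + 85 = \left(1 - 120\right) 0 + 85 = \left(-119\right) 0 + 85 = 0 + 85 = 85$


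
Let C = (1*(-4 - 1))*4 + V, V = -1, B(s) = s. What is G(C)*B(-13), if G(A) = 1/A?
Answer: 13/21 ≈ 0.61905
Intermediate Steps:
C = -21 (C = (1*(-4 - 1))*4 - 1 = (1*(-5))*4 - 1 = -5*4 - 1 = -20 - 1 = -21)
G(C)*B(-13) = -13/(-21) = -1/21*(-13) = 13/21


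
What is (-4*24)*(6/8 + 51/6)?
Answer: -888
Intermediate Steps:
(-4*24)*(6/8 + 51/6) = -96*(6*(⅛) + 51*(⅙)) = -96*(¾ + 17/2) = -96*37/4 = -888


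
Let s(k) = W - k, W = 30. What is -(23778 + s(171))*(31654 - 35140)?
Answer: 82398582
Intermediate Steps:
s(k) = 30 - k
-(23778 + s(171))*(31654 - 35140) = -(23778 + (30 - 1*171))*(31654 - 35140) = -(23778 + (30 - 171))*(-3486) = -(23778 - 141)*(-3486) = -23637*(-3486) = -1*(-82398582) = 82398582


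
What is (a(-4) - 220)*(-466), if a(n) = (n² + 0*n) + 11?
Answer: 89938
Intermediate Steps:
a(n) = 11 + n² (a(n) = (n² + 0) + 11 = n² + 11 = 11 + n²)
(a(-4) - 220)*(-466) = ((11 + (-4)²) - 220)*(-466) = ((11 + 16) - 220)*(-466) = (27 - 220)*(-466) = -193*(-466) = 89938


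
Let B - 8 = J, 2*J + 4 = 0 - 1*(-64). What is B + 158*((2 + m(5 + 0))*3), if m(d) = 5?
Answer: 3356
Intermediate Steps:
J = 30 (J = -2 + (0 - 1*(-64))/2 = -2 + (0 + 64)/2 = -2 + (1/2)*64 = -2 + 32 = 30)
B = 38 (B = 8 + 30 = 38)
B + 158*((2 + m(5 + 0))*3) = 38 + 158*((2 + 5)*3) = 38 + 158*(7*3) = 38 + 158*21 = 38 + 3318 = 3356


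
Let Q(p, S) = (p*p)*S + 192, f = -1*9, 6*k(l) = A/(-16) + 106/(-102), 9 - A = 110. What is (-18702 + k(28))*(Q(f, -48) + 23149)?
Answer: -1781130083117/4896 ≈ -3.6379e+8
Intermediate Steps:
A = -101 (A = 9 - 1*110 = 9 - 110 = -101)
k(l) = 4303/4896 (k(l) = (-101/(-16) + 106/(-102))/6 = (-101*(-1/16) + 106*(-1/102))/6 = (101/16 - 53/51)/6 = (⅙)*(4303/816) = 4303/4896)
f = -9
Q(p, S) = 192 + S*p² (Q(p, S) = p²*S + 192 = S*p² + 192 = 192 + S*p²)
(-18702 + k(28))*(Q(f, -48) + 23149) = (-18702 + 4303/4896)*((192 - 48*(-9)²) + 23149) = -91560689*((192 - 48*81) + 23149)/4896 = -91560689*((192 - 3888) + 23149)/4896 = -91560689*(-3696 + 23149)/4896 = -91560689/4896*19453 = -1781130083117/4896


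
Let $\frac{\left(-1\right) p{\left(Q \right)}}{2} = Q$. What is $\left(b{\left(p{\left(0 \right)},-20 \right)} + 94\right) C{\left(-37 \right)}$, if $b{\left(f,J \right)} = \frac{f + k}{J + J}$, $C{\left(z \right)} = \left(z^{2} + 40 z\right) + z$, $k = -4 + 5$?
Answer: $- \frac{139083}{10} \approx -13908.0$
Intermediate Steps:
$k = 1$
$p{\left(Q \right)} = - 2 Q$
$C{\left(z \right)} = z^{2} + 41 z$
$b{\left(f,J \right)} = \frac{1 + f}{2 J}$ ($b{\left(f,J \right)} = \frac{f + 1}{J + J} = \frac{1 + f}{2 J}$)
$\left(b{\left(p{\left(0 \right)},-20 \right)} + 94\right) C{\left(-37 \right)} = \left(\frac{1 - 0}{2 \left(-20\right)} + 94\right) \left(- 37 \left(41 - 37\right)\right) = \left(\frac{1}{2} \left(- \frac{1}{20}\right) \left(1 + 0\right) + 94\right) \left(\left(-37\right) 4\right) = \left(\frac{1}{2} \left(- \frac{1}{20}\right) 1 + 94\right) \left(-148\right) = \left(- \frac{1}{40} + 94\right) \left(-148\right) = \frac{3759}{40} \left(-148\right) = - \frac{139083}{10}$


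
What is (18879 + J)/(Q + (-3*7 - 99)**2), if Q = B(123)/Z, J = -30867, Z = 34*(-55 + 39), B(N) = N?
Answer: -2173824/2611159 ≈ -0.83251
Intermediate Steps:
Z = -544 (Z = 34*(-16) = -544)
Q = -123/544 (Q = 123/(-544) = 123*(-1/544) = -123/544 ≈ -0.22610)
(18879 + J)/(Q + (-3*7 - 99)**2) = (18879 - 30867)/(-123/544 + (-3*7 - 99)**2) = -11988/(-123/544 + (-21 - 99)**2) = -11988/(-123/544 + (-120)**2) = -11988/(-123/544 + 14400) = -11988/7833477/544 = -11988*544/7833477 = -2173824/2611159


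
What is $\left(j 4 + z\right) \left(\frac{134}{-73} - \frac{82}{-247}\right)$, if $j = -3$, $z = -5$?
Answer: $\frac{460904}{18031} \approx 25.562$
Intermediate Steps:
$\left(j 4 + z\right) \left(\frac{134}{-73} - \frac{82}{-247}\right) = \left(\left(-3\right) 4 - 5\right) \left(\frac{134}{-73} - \frac{82}{-247}\right) = \left(-12 - 5\right) \left(134 \left(- \frac{1}{73}\right) - - \frac{82}{247}\right) = - 17 \left(- \frac{134}{73} + \frac{82}{247}\right) = \left(-17\right) \left(- \frac{27112}{18031}\right) = \frac{460904}{18031}$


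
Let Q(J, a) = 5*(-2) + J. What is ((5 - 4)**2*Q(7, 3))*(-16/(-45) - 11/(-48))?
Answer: -421/240 ≈ -1.7542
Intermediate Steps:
Q(J, a) = -10 + J
((5 - 4)**2*Q(7, 3))*(-16/(-45) - 11/(-48)) = ((5 - 4)**2*(-10 + 7))*(-16/(-45) - 11/(-48)) = (1**2*(-3))*(-16*(-1/45) - 11*(-1/48)) = (1*(-3))*(16/45 + 11/48) = -3*421/720 = -421/240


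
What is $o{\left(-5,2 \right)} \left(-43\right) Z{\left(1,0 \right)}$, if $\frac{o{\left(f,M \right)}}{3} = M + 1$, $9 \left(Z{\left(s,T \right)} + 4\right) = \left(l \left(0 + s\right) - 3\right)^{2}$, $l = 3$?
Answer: $1548$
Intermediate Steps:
$Z{\left(s,T \right)} = -4 + \frac{\left(-3 + 3 s\right)^{2}}{9}$ ($Z{\left(s,T \right)} = -4 + \frac{\left(3 \left(0 + s\right) - 3\right)^{2}}{9} = -4 + \frac{\left(3 s - 3\right)^{2}}{9} = -4 + \frac{\left(-3 + 3 s\right)^{2}}{9}$)
$o{\left(f,M \right)} = 3 + 3 M$ ($o{\left(f,M \right)} = 3 \left(M + 1\right) = 3 \left(1 + M\right) = 3 + 3 M$)
$o{\left(-5,2 \right)} \left(-43\right) Z{\left(1,0 \right)} = \left(3 + 3 \cdot 2\right) \left(-43\right) \left(-4 + \left(-1 + 1\right)^{2}\right) = \left(3 + 6\right) \left(-43\right) \left(-4 + 0^{2}\right) = 9 \left(-43\right) \left(-4 + 0\right) = \left(-387\right) \left(-4\right) = 1548$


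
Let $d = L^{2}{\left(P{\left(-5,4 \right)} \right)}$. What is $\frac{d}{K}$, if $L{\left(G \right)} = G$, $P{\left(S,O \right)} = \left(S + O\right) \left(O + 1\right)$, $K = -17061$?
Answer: $- \frac{25}{17061} \approx -0.0014653$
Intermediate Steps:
$P{\left(S,O \right)} = \left(1 + O\right) \left(O + S\right)$ ($P{\left(S,O \right)} = \left(O + S\right) \left(1 + O\right) = \left(1 + O\right) \left(O + S\right)$)
$d = 25$ ($d = \left(4 - 5 + 4^{2} + 4 \left(-5\right)\right)^{2} = \left(4 - 5 + 16 - 20\right)^{2} = \left(-5\right)^{2} = 25$)
$\frac{d}{K} = \frac{25}{-17061} = 25 \left(- \frac{1}{17061}\right) = - \frac{25}{17061}$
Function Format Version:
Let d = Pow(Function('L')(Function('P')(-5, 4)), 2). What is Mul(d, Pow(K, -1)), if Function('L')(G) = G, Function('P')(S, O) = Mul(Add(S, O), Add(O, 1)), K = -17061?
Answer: Rational(-25, 17061) ≈ -0.0014653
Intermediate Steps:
Function('P')(S, O) = Mul(Add(1, O), Add(O, S)) (Function('P')(S, O) = Mul(Add(O, S), Add(1, O)) = Mul(Add(1, O), Add(O, S)))
d = 25 (d = Pow(Add(4, -5, Pow(4, 2), Mul(4, -5)), 2) = Pow(Add(4, -5, 16, -20), 2) = Pow(-5, 2) = 25)
Mul(d, Pow(K, -1)) = Mul(25, Pow(-17061, -1)) = Mul(25, Rational(-1, 17061)) = Rational(-25, 17061)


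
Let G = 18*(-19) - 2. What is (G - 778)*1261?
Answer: -1414842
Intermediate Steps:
G = -344 (G = -342 - 2 = -344)
(G - 778)*1261 = (-344 - 778)*1261 = -1122*1261 = -1414842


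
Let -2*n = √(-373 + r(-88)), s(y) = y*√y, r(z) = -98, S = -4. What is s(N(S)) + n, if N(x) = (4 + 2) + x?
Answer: 2*√2 - I*√471/2 ≈ 2.8284 - 10.851*I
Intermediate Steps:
N(x) = 6 + x
s(y) = y^(3/2)
n = -I*√471/2 (n = -√(-373 - 98)/2 = -I*√471/2 ≈ -10.851*I)
s(N(S)) + n = (6 - 4)^(3/2) - I*√471/2 = 2^(3/2) - I*√471/2 = 2*√2 - I*√471/2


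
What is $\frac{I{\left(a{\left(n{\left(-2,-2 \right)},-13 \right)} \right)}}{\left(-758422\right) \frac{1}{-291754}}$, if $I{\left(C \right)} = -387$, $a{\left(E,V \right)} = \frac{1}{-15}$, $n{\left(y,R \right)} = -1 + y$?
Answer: $- \frac{56454399}{379211} \approx -148.87$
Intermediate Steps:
$a{\left(E,V \right)} = - \frac{1}{15}$
$\frac{I{\left(a{\left(n{\left(-2,-2 \right)},-13 \right)} \right)}}{\left(-758422\right) \frac{1}{-291754}} = - \frac{387}{\left(-758422\right) \frac{1}{-291754}} = - \frac{387}{\left(-758422\right) \left(- \frac{1}{291754}\right)} = - \frac{387}{\frac{379211}{145877}} = \left(-387\right) \frac{145877}{379211} = - \frac{56454399}{379211}$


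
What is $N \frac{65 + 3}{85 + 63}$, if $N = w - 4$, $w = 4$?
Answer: $0$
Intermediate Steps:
$N = 0$ ($N = 4 - 4 = 0$)
$N \frac{65 + 3}{85 + 63} = 0 \frac{65 + 3}{85 + 63} = 0 \cdot \frac{68}{148} = 0 \cdot 68 \cdot \frac{1}{148} = 0 \cdot \frac{17}{37} = 0$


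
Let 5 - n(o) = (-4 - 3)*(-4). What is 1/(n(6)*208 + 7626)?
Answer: 1/2842 ≈ 0.00035186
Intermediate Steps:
n(o) = -23 (n(o) = 5 - (-4 - 3)*(-4) = 5 - (-7)*(-4) = 5 - 1*28 = 5 - 28 = -23)
1/(n(6)*208 + 7626) = 1/(-23*208 + 7626) = 1/(-4784 + 7626) = 1/2842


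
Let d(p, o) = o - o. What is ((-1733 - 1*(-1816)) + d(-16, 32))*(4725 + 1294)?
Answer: 499577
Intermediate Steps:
d(p, o) = 0
((-1733 - 1*(-1816)) + d(-16, 32))*(4725 + 1294) = ((-1733 - 1*(-1816)) + 0)*(4725 + 1294) = ((-1733 + 1816) + 0)*6019 = (83 + 0)*6019 = 83*6019 = 499577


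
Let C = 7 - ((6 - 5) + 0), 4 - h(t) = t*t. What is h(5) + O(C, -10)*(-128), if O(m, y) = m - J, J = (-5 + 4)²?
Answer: -661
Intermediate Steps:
h(t) = 4 - t² (h(t) = 4 - t*t = 4 - t²)
J = 1 (J = (-1)² = 1)
C = 6 (C = 7 - (1 + 0) = 7 - 1*1 = 7 - 1 = 6)
O(m, y) = -1 + m (O(m, y) = m - 1*1 = m - 1 = -1 + m)
h(5) + O(C, -10)*(-128) = (4 - 1*5²) + (-1 + 6)*(-128) = (4 - 1*25) + 5*(-128) = (4 - 25) - 640 = -21 - 640 = -661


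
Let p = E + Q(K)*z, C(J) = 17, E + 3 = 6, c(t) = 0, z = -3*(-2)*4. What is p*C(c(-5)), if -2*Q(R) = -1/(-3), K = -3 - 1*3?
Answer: -17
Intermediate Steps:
K = -6 (K = -3 - 3 = -6)
z = 24 (z = 6*4 = 24)
Q(R) = -1/6 (Q(R) = -(-1)/(2*(-3)) = -(-1)*(-1)/(2*3) = -1/2*1/3 = -1/6)
E = 3 (E = -3 + 6 = 3)
p = -1 (p = 3 - 1/6*24 = 3 - 4 = -1)
p*C(c(-5)) = -1*17 = -17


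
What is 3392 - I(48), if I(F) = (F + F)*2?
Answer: 3200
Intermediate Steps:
I(F) = 4*F (I(F) = (2*F)*2 = 4*F)
3392 - I(48) = 3392 - 4*48 = 3392 - 1*192 = 3392 - 192 = 3200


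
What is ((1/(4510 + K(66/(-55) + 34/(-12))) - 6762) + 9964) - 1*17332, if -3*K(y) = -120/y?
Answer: -7693926179/544510 ≈ -14130.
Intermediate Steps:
K(y) = 40/y (K(y) = -(-40)/y = 40/y)
((1/(4510 + K(66/(-55) + 34/(-12))) - 6762) + 9964) - 1*17332 = ((1/(4510 + 40/(66/(-55) + 34/(-12))) - 6762) + 9964) - 1*17332 = ((1/(4510 + 40/(66*(-1/55) + 34*(-1/12))) - 6762) + 9964) - 17332 = ((1/(4510 + 40/(-6/5 - 17/6)) - 6762) + 9964) - 17332 = ((1/(4510 + 40/(-121/30)) - 6762) + 9964) - 17332 = ((1/(4510 + 40*(-30/121)) - 6762) + 9964) - 17332 = ((1/(4510 - 1200/121) - 6762) + 9964) - 17332 = ((1/(544510/121) - 6762) + 9964) - 17332 = ((121/544510 - 6762) + 9964) - 17332 = (-3681976499/544510 + 9964) - 17332 = 1743521141/544510 - 17332 = -7693926179/544510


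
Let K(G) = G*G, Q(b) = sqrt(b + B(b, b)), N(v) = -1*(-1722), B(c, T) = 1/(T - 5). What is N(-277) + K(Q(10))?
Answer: 8661/5 ≈ 1732.2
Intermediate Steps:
B(c, T) = 1/(-5 + T)
N(v) = 1722
Q(b) = sqrt(b + 1/(-5 + b))
K(G) = G**2
N(-277) + K(Q(10)) = 1722 + (sqrt((1 + 10*(-5 + 10))/(-5 + 10)))**2 = 1722 + (sqrt((1 + 10*5)/5))**2 = 1722 + (sqrt((1 + 50)/5))**2 = 1722 + (sqrt((1/5)*51))**2 = 1722 + (sqrt(51/5))**2 = 1722 + (sqrt(255)/5)**2 = 1722 + 51/5 = 8661/5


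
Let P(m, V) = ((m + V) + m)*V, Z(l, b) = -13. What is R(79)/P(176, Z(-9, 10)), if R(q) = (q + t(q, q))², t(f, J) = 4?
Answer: -6889/4407 ≈ -1.5632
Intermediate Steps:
P(m, V) = V*(V + 2*m) (P(m, V) = ((V + m) + m)*V = (V + 2*m)*V = V*(V + 2*m))
R(q) = (4 + q)² (R(q) = (q + 4)² = (4 + q)²)
R(79)/P(176, Z(-9, 10)) = (4 + 79)²/((-13*(-13 + 2*176))) = 83²/((-13*(-13 + 352))) = 6889/((-13*339)) = 6889/(-4407) = 6889*(-1/4407) = -6889/4407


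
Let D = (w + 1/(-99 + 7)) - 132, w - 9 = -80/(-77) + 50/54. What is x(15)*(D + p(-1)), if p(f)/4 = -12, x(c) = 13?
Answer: -420330131/191268 ≈ -2197.6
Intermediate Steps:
p(f) = -48 (p(f) = 4*(-12) = -48)
w = 22796/2079 (w = 9 + (-80/(-77) + 50/54) = 9 + (-80*(-1/77) + 50*(1/54)) = 9 + (80/77 + 25/27) = 9 + 4085/2079 = 22796/2079 ≈ 10.965)
D = -23152223/191268 (D = (22796/2079 + 1/(-99 + 7)) - 132 = (22796/2079 + 1/(-92)) - 132 = (22796/2079 - 1/92) - 132 = 2095153/191268 - 132 = -23152223/191268 ≈ -121.05)
x(15)*(D + p(-1)) = 13*(-23152223/191268 - 48) = 13*(-32333087/191268) = -420330131/191268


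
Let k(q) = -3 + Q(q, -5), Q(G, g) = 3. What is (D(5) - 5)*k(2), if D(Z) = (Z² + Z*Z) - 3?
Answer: 0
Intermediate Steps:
D(Z) = -3 + 2*Z² (D(Z) = (Z² + Z²) - 3 = 2*Z² - 3 = -3 + 2*Z²)
k(q) = 0 (k(q) = -3 + 3 = 0)
(D(5) - 5)*k(2) = ((-3 + 2*5²) - 5)*0 = ((-3 + 2*25) - 5)*0 = ((-3 + 50) - 5)*0 = (47 - 5)*0 = 42*0 = 0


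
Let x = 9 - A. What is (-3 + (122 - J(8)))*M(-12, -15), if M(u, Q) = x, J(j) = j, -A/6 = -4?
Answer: -1665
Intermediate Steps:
A = 24 (A = -6*(-4) = 24)
x = -15 (x = 9 - 1*24 = 9 - 24 = -15)
M(u, Q) = -15
(-3 + (122 - J(8)))*M(-12, -15) = (-3 + (122 - 1*8))*(-15) = (-3 + (122 - 8))*(-15) = (-3 + 114)*(-15) = 111*(-15) = -1665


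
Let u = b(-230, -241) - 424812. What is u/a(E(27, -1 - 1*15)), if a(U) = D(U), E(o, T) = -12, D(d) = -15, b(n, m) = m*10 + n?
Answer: 142484/5 ≈ 28497.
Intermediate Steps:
b(n, m) = n + 10*m (b(n, m) = 10*m + n = n + 10*m)
a(U) = -15
u = -427452 (u = (-230 + 10*(-241)) - 424812 = (-230 - 2410) - 424812 = -2640 - 424812 = -427452)
u/a(E(27, -1 - 1*15)) = -427452/(-15) = -427452*(-1/15) = 142484/5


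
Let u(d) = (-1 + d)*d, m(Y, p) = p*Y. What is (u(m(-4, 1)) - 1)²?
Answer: 361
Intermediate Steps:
m(Y, p) = Y*p
u(d) = d*(-1 + d)
(u(m(-4, 1)) - 1)² = ((-4*1)*(-1 - 4*1) - 1)² = (-4*(-1 - 4) - 1)² = (-4*(-5) - 1)² = (20 - 1)² = 19² = 361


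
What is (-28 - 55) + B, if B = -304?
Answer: -387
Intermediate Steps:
(-28 - 55) + B = (-28 - 55) - 304 = -83 - 304 = -387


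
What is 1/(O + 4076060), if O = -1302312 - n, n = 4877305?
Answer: -1/2103557 ≈ -4.7539e-7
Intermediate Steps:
O = -6179617 (O = -1302312 - 1*4877305 = -1302312 - 4877305 = -6179617)
1/(O + 4076060) = 1/(-6179617 + 4076060) = 1/(-2103557) = -1/2103557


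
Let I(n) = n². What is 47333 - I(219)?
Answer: -628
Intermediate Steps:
47333 - I(219) = 47333 - 1*219² = 47333 - 1*47961 = 47333 - 47961 = -628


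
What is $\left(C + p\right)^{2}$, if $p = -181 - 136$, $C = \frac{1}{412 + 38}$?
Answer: $\frac{20348737201}{202500} \approx 1.0049 \cdot 10^{5}$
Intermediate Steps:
$C = \frac{1}{450} \approx 0.0022222$
$p = -317$
$\left(C + p\right)^{2} = \left(\frac{1}{450} - 317\right)^{2} = \left(- \frac{142649}{450}\right)^{2} = \frac{20348737201}{202500}$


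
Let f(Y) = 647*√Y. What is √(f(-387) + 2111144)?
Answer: √(2111144 + 1941*I*√43) ≈ 1453.0 + 4.38*I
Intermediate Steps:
√(f(-387) + 2111144) = √(647*√(-387) + 2111144) = √(647*(3*I*√43) + 2111144) = √(1941*I*√43 + 2111144) = √(2111144 + 1941*I*√43)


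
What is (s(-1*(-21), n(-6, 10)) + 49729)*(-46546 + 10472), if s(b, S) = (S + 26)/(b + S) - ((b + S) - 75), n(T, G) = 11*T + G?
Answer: -12585461046/7 ≈ -1.7979e+9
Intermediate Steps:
n(T, G) = G + 11*T
s(b, S) = 75 - S - b + (26 + S)/(S + b) (s(b, S) = (26 + S)/(S + b) - ((S + b) - 75) = (26 + S)/(S + b) - (-75 + S + b) = (26 + S)/(S + b) + (75 - S - b) = 75 - S - b + (26 + S)/(S + b))
(s(-1*(-21), n(-6, 10)) + 49729)*(-46546 + 10472) = ((26 - (10 + 11*(-6))² - (-1*(-21))² + 75*(-1*(-21)) + 76*(10 + 11*(-6)) - 2*(10 + 11*(-6))*(-1*(-21)))/((10 + 11*(-6)) - 1*(-21)) + 49729)*(-46546 + 10472) = ((26 - (10 - 66)² - 1*21² + 75*21 + 76*(10 - 66) - 2*(10 - 66)*21)/((10 - 66) + 21) + 49729)*(-36074) = ((26 - 1*(-56)² - 1*441 + 1575 + 76*(-56) - 2*(-56)*21)/(-56 + 21) + 49729)*(-36074) = ((26 - 1*3136 - 441 + 1575 - 4256 + 2352)/(-35) + 49729)*(-36074) = (-(26 - 3136 - 441 + 1575 - 4256 + 2352)/35 + 49729)*(-36074) = (-1/35*(-3880) + 49729)*(-36074) = (776/7 + 49729)*(-36074) = (348879/7)*(-36074) = -12585461046/7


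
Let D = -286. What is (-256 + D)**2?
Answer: 293764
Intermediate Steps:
(-256 + D)**2 = (-256 - 286)**2 = (-542)**2 = 293764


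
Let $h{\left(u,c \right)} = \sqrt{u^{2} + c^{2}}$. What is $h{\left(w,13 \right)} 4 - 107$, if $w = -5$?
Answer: $-107 + 4 \sqrt{194} \approx -51.286$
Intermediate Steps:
$h{\left(u,c \right)} = \sqrt{c^{2} + u^{2}}$
$h{\left(w,13 \right)} 4 - 107 = \sqrt{13^{2} + \left(-5\right)^{2}} \cdot 4 - 107 = \sqrt{169 + 25} \cdot 4 - 107 = \sqrt{194} \cdot 4 - 107 = 4 \sqrt{194} - 107 = -107 + 4 \sqrt{194}$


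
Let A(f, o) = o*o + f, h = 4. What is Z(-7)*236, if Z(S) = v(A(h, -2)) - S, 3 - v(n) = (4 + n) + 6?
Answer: -1888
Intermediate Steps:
A(f, o) = f + o² (A(f, o) = o² + f = f + o²)
v(n) = -7 - n (v(n) = 3 - ((4 + n) + 6) = 3 - (10 + n) = 3 + (-10 - n) = -7 - n)
Z(S) = -15 - S (Z(S) = (-7 - (4 + (-2)²)) - S = (-7 - (4 + 4)) - S = (-7 - 1*8) - S = (-7 - 8) - S = -15 - S)
Z(-7)*236 = (-15 - 1*(-7))*236 = (-15 + 7)*236 = -8*236 = -1888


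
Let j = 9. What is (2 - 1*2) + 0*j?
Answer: 0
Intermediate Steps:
(2 - 1*2) + 0*j = (2 - 1*2) + 0*9 = (2 - 2) + 0 = 0 + 0 = 0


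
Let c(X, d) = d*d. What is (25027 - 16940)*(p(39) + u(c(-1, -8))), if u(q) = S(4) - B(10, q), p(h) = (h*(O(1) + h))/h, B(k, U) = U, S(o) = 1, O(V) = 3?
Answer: -169827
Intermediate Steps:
c(X, d) = d**2
p(h) = 3 + h (p(h) = (h*(3 + h))/h = 3 + h)
u(q) = 1 - q
(25027 - 16940)*(p(39) + u(c(-1, -8))) = (25027 - 16940)*((3 + 39) + (1 - 1*(-8)**2)) = 8087*(42 + (1 - 1*64)) = 8087*(42 + (1 - 64)) = 8087*(42 - 63) = 8087*(-21) = -169827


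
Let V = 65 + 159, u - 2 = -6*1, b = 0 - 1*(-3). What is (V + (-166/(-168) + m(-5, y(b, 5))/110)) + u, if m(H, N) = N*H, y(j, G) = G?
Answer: 203983/924 ≈ 220.76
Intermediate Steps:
b = 3 (b = 0 + 3 = 3)
m(H, N) = H*N
u = -4 (u = 2 - 6*1 = 2 - 6 = -4)
V = 224
(V + (-166/(-168) + m(-5, y(b, 5))/110)) + u = (224 + (-166/(-168) - 5*5/110)) - 4 = (224 + (-166*(-1/168) - 25*1/110)) - 4 = (224 + (83/84 - 5/22)) - 4 = (224 + 703/924) - 4 = 207679/924 - 4 = 203983/924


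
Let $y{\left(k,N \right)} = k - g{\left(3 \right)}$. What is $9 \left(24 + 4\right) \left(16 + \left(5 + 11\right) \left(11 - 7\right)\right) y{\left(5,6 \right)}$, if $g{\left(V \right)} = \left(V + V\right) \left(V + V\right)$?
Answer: $-624960$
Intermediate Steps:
$g{\left(V \right)} = 4 V^{2}$ ($g{\left(V \right)} = 2 V 2 V = 4 V^{2}$)
$y{\left(k,N \right)} = -36 + k$ ($y{\left(k,N \right)} = k - 4 \cdot 3^{2} = k - 4 \cdot 9 = k - 36 = -36 + k$)
$9 \left(24 + 4\right) \left(16 + \left(5 + 11\right) \left(11 - 7\right)\right) y{\left(5,6 \right)} = 9 \left(24 + 4\right) \left(16 + \left(5 + 11\right) \left(11 - 7\right)\right) \left(-36 + 5\right) = 9 \cdot 28 \left(16 + 16 \cdot 4\right) \left(-31\right) = 9 \cdot 28 \left(16 + 64\right) \left(-31\right) = 9 \cdot 28 \cdot 80 \left(-31\right) = 9 \cdot 2240 \left(-31\right) = 20160 \left(-31\right) = -624960$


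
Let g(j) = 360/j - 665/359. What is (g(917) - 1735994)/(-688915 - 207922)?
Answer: 571494913347/295241430911 ≈ 1.9357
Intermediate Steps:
g(j) = -665/359 + 360/j (g(j) = 360/j - 665*1/359 = 360/j - 665/359 = -665/359 + 360/j)
(g(917) - 1735994)/(-688915 - 207922) = ((-665/359 + 360/917) - 1735994)/(-688915 - 207922) = ((-665/359 + 360*(1/917)) - 1735994)/(-896837) = ((-665/359 + 360/917) - 1735994)*(-1/896837) = (-480565/329203 - 1735994)*(-1/896837) = -571494913347/329203*(-1/896837) = 571494913347/295241430911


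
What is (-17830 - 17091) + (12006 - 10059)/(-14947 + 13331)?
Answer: -56434283/1616 ≈ -34922.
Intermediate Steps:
(-17830 - 17091) + (12006 - 10059)/(-14947 + 13331) = -34921 + 1947/(-1616) = -34921 + 1947*(-1/1616) = -34921 - 1947/1616 = -56434283/1616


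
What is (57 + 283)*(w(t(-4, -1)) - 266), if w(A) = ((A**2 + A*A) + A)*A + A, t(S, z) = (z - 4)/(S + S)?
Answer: -5755435/64 ≈ -89929.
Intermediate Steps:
t(S, z) = (-4 + z)/(2*S) (t(S, z) = (-4 + z)/((2*S)) = (-4 + z)*(1/(2*S)) = (-4 + z)/(2*S))
w(A) = A + A*(A + 2*A**2) (w(A) = ((A**2 + A**2) + A)*A + A = (2*A**2 + A)*A + A = (A + 2*A**2)*A + A = A*(A + 2*A**2) + A = A + A*(A + 2*A**2))
(57 + 283)*(w(t(-4, -1)) - 266) = (57 + 283)*(((1/2)*(-4 - 1)/(-4))*(1 + (1/2)*(-4 - 1)/(-4) + 2*((1/2)*(-4 - 1)/(-4))**2) - 266) = 340*(((1/2)*(-1/4)*(-5))*(1 + (1/2)*(-1/4)*(-5) + 2*((1/2)*(-1/4)*(-5))**2) - 266) = 340*(5*(1 + 5/8 + 2*(5/8)**2)/8 - 266) = 340*(5*(1 + 5/8 + 2*(25/64))/8 - 266) = 340*(5*(1 + 5/8 + 25/32)/8 - 266) = 340*((5/8)*(77/32) - 266) = 340*(385/256 - 266) = 340*(-67711/256) = -5755435/64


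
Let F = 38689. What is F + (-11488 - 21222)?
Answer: 5979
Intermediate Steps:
F + (-11488 - 21222) = 38689 + (-11488 - 21222) = 38689 - 32710 = 5979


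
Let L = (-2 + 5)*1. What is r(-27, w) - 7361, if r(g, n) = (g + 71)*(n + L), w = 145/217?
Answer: -1562313/217 ≈ -7199.6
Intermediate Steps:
w = 145/217 (w = 145*(1/217) = 145/217 ≈ 0.66820)
L = 3 (L = 3*1 = 3)
r(g, n) = (3 + n)*(71 + g) (r(g, n) = (g + 71)*(n + 3) = (71 + g)*(3 + n) = (3 + n)*(71 + g))
r(-27, w) - 7361 = (213 + 3*(-27) + 71*(145/217) - 27*145/217) - 7361 = (213 - 81 + 10295/217 - 3915/217) - 7361 = 35024/217 - 7361 = -1562313/217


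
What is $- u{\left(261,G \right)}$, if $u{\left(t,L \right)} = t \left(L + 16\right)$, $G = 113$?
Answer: $-33669$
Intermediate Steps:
$u{\left(t,L \right)} = t \left(16 + L\right)$
$- u{\left(261,G \right)} = - 261 \left(16 + 113\right) = - 261 \cdot 129 = \left(-1\right) 33669 = -33669$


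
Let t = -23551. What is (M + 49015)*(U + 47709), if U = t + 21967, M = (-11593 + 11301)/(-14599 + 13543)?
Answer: 198953007375/88 ≈ 2.2608e+9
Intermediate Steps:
M = 73/264 (M = -292/(-1056) = -292*(-1/1056) = 73/264 ≈ 0.27652)
U = -1584 (U = -23551 + 21967 = -1584)
(M + 49015)*(U + 47709) = (73/264 + 49015)*(-1584 + 47709) = (12940033/264)*46125 = 198953007375/88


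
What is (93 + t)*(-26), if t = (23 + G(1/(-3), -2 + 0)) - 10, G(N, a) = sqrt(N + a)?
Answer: -2756 - 26*I*sqrt(21)/3 ≈ -2756.0 - 39.716*I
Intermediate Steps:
t = 13 + I*sqrt(21)/3 (t = (23 + sqrt(1/(-3) + (-2 + 0))) - 10 = (23 + sqrt(1*(-1/3) - 2)) - 10 = (23 + sqrt(-1/3 - 2)) - 10 = (23 + sqrt(-7/3)) - 10 = (23 + I*sqrt(21)/3) - 10 = 13 + I*sqrt(21)/3 ≈ 13.0 + 1.5275*I)
(93 + t)*(-26) = (93 + (13 + I*sqrt(21)/3))*(-26) = (106 + I*sqrt(21)/3)*(-26) = -2756 - 26*I*sqrt(21)/3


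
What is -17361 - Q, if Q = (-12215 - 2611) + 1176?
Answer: -3711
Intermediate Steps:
Q = -13650 (Q = -14826 + 1176 = -13650)
-17361 - Q = -17361 - 1*(-13650) = -17361 + 13650 = -3711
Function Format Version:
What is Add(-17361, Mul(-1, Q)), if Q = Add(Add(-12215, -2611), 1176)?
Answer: -3711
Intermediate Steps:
Q = -13650 (Q = Add(-14826, 1176) = -13650)
Add(-17361, Mul(-1, Q)) = Add(-17361, Mul(-1, -13650)) = Add(-17361, 13650) = -3711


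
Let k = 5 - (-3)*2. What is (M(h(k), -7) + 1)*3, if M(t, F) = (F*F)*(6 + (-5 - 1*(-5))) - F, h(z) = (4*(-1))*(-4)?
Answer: 906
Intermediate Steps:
k = 11 (k = 5 - 1*(-6) = 5 + 6 = 11)
h(z) = 16 (h(z) = -4*(-4) = 16)
M(t, F) = -F + 6*F**2 (M(t, F) = F**2*(6 + (-5 + 5)) - F = F**2*(6 + 0) - F = F**2*6 - F = 6*F**2 - F = -F + 6*F**2)
(M(h(k), -7) + 1)*3 = (-7*(-1 + 6*(-7)) + 1)*3 = (-7*(-1 - 42) + 1)*3 = (-7*(-43) + 1)*3 = (301 + 1)*3 = 302*3 = 906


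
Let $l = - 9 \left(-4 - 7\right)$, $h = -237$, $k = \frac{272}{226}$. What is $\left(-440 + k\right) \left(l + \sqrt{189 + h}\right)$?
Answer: $- \frac{4908816}{113} - \frac{198336 i \sqrt{3}}{113} \approx -43441.0 - 3040.1 i$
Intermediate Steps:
$k = \frac{136}{113}$ ($k = 272 \cdot \frac{1}{226} = \frac{136}{113} \approx 1.2035$)
$l = 99$ ($l = \left(-9\right) \left(-11\right) = 99$)
$\left(-440 + k\right) \left(l + \sqrt{189 + h}\right) = \left(-440 + \frac{136}{113}\right) \left(99 + \sqrt{189 - 237}\right) = - \frac{49584 \left(99 + \sqrt{-48}\right)}{113} = - \frac{49584 \left(99 + 4 i \sqrt{3}\right)}{113} = - \frac{4908816}{113} - \frac{198336 i \sqrt{3}}{113}$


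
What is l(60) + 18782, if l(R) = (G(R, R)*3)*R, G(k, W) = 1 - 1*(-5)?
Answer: 19862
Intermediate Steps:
G(k, W) = 6 (G(k, W) = 1 + 5 = 6)
l(R) = 18*R (l(R) = (6*3)*R = 18*R)
l(60) + 18782 = 18*60 + 18782 = 1080 + 18782 = 19862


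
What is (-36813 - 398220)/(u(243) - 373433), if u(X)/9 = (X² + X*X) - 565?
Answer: -435033/684364 ≈ -0.63567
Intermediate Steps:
u(X) = -5085 + 18*X² (u(X) = 9*((X² + X*X) - 565) = 9*((X² + X²) - 565) = 9*(2*X² - 565) = 9*(-565 + 2*X²) = -5085 + 18*X²)
(-36813 - 398220)/(u(243) - 373433) = (-36813 - 398220)/((-5085 + 18*243²) - 373433) = -435033/((-5085 + 18*59049) - 373433) = -435033/((-5085 + 1062882) - 373433) = -435033/(1057797 - 373433) = -435033/684364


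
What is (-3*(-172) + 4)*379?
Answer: 197080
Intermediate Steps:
(-3*(-172) + 4)*379 = (516 + 4)*379 = 520*379 = 197080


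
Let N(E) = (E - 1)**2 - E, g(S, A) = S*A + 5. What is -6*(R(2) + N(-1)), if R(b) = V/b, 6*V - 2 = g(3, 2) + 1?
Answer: -37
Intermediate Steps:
g(S, A) = 5 + A*S (g(S, A) = A*S + 5 = 5 + A*S)
V = 7/3 (V = 1/3 + ((5 + 2*3) + 1)/6 = 1/3 + ((5 + 6) + 1)/6 = 1/3 + (11 + 1)/6 = 1/3 + (1/6)*12 = 1/3 + 2 = 7/3 ≈ 2.3333)
R(b) = 7/(3*b)
N(E) = (-1 + E)**2 - E
-6*(R(2) + N(-1)) = -6*((7/3)/2 + ((-1 - 1)**2 - 1*(-1))) = -6*((7/3)*(1/2) + ((-2)**2 + 1)) = -6*(7/6 + (4 + 1)) = -6*(7/6 + 5) = -6*37/6 = -37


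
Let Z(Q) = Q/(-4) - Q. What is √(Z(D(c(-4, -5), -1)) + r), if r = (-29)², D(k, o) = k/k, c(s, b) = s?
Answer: √3359/2 ≈ 28.978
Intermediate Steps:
D(k, o) = 1
Z(Q) = -5*Q/4 (Z(Q) = Q*(-¼) - Q = -Q/4 - Q = -5*Q/4)
r = 841
√(Z(D(c(-4, -5), -1)) + r) = √(-5/4*1 + 841) = √(-5/4 + 841) = √(3359/4) = √3359/2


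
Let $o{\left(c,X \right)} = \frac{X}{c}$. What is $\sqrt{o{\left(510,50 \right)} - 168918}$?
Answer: $\frac{i \sqrt{439355463}}{51} \approx 411.0 i$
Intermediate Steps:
$\sqrt{o{\left(510,50 \right)} - 168918} = \sqrt{\frac{50}{510} - 168918} = \sqrt{50 \cdot \frac{1}{510} - 168918} = \sqrt{\frac{5}{51} - 168918} = \sqrt{- \frac{8614813}{51}} = \frac{i \sqrt{439355463}}{51}$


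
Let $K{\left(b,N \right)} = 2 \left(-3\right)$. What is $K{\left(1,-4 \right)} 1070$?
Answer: $-6420$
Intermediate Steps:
$K{\left(b,N \right)} = -6$
$K{\left(1,-4 \right)} 1070 = \left(-6\right) 1070 = -6420$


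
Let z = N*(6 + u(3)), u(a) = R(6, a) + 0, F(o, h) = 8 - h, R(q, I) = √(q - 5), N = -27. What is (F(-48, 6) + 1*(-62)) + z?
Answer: -249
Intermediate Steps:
R(q, I) = √(-5 + q)
u(a) = 1 (u(a) = √(-5 + 6) + 0 = √1 + 0 = 1 + 0 = 1)
z = -189 (z = -27*(6 + 1) = -27*7 = -189)
(F(-48, 6) + 1*(-62)) + z = ((8 - 1*6) + 1*(-62)) - 189 = ((8 - 6) - 62) - 189 = (2 - 62) - 189 = -60 - 189 = -249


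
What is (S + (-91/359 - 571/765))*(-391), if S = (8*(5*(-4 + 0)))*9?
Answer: 9102227092/16155 ≈ 5.6343e+5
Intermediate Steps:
S = -1440 (S = (8*(5*(-4)))*9 = (8*(-20))*9 = -160*9 = -1440)
(S + (-91/359 - 571/765))*(-391) = (-1440 + (-91/359 - 571/765))*(-391) = (-1440 - 274604/274635)*(-391) = -395749004/274635*(-391) = 9102227092/16155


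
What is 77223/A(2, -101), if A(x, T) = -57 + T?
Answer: -77223/158 ≈ -488.75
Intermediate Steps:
77223/A(2, -101) = 77223/(-57 - 101) = 77223/(-158) = 77223*(-1/158) = -77223/158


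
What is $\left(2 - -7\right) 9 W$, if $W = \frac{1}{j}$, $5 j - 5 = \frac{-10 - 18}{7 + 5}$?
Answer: $\frac{1215}{8} \approx 151.88$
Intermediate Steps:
$j = \frac{8}{15}$ ($j = 1 + \frac{\left(-10 - 18\right) \frac{1}{7 + 5}}{5} = 1 + \frac{\left(-28\right) \frac{1}{12}}{5} = 1 + \frac{1}{5} \left(- \frac{7}{3}\right) = 1 - \frac{7}{15} = \frac{8}{15} \approx 0.53333$)
$W = \frac{15}{8}$ ($W = \frac{1}{\frac{8}{15}} = \frac{15}{8} \approx 1.875$)
$\left(2 - -7\right) 9 W = \left(2 - -7\right) 9 \cdot \frac{15}{8} = \left(2 + 7\right) 9 \cdot \frac{15}{8} = 9 \cdot 9 \cdot \frac{15}{8} = 81 \cdot \frac{15}{8} = \frac{1215}{8}$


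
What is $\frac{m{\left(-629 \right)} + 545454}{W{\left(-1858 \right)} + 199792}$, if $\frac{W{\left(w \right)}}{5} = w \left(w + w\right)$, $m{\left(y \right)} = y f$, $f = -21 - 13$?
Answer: $\frac{70855}{4340179} \approx 0.016325$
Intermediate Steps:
$f = -34$ ($f = -21 - 13 = -34$)
$m{\left(y \right)} = - 34 y$ ($m{\left(y \right)} = y \left(-34\right) = - 34 y$)
$W{\left(w \right)} = 10 w^{2}$ ($W{\left(w \right)} = 5 w \left(w + w\right) = 5 w 2 w = 5 \cdot 2 w^{2} = 10 w^{2}$)
$\frac{m{\left(-629 \right)} + 545454}{W{\left(-1858 \right)} + 199792} = \frac{\left(-34\right) \left(-629\right) + 545454}{10 \left(-1858\right)^{2} + 199792} = \frac{21386 + 545454}{10 \cdot 3452164 + 199792} = \frac{566840}{34521640 + 199792} = \frac{566840}{34721432} = 566840 \cdot \frac{1}{34721432} = \frac{70855}{4340179}$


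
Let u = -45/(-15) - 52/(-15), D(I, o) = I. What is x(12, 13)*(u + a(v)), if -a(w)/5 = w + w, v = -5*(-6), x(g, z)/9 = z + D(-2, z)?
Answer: -145299/5 ≈ -29060.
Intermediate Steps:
x(g, z) = -18 + 9*z (x(g, z) = 9*(z - 2) = 9*(-2 + z) = -18 + 9*z)
u = 97/15 (u = -45*(-1/15) - 52*(-1/15) = 3 + 52/15 = 97/15 ≈ 6.4667)
v = 30
a(w) = -10*w (a(w) = -5*(w + w) = -10*w)
x(12, 13)*(u + a(v)) = (-18 + 9*13)*(97/15 - 10*30) = (-18 + 117)*(97/15 - 300) = 99*(-4403/15) = -145299/5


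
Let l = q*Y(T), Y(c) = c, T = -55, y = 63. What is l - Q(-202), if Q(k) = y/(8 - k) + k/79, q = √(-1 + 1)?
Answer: 1783/790 ≈ 2.2570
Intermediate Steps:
q = 0 (q = √0 = 0)
Q(k) = 63/(8 - k) + k/79
l = 0 (l = 0*(-55) = 0)
l - Q(-202) = 0 - (-4977 + (-202)² - 8*(-202))/(79*(-8 - 202)) = 0 - (-4977 + 40804 + 1616)/(79*(-210)) = 0 - (-1)*37443/(79*210) = 0 - 1*(-1783/790) = 0 + 1783/790 = 1783/790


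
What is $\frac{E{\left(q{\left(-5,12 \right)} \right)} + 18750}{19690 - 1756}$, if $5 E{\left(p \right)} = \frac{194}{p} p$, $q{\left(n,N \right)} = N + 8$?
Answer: $\frac{46972}{44835} \approx 1.0477$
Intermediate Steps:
$q{\left(n,N \right)} = 8 + N$
$E{\left(p \right)} = \frac{194}{5}$ ($E{\left(p \right)} = \frac{\frac{194}{p} p}{5} = \frac{1}{5} \cdot 194 = \frac{194}{5}$)
$\frac{E{\left(q{\left(-5,12 \right)} \right)} + 18750}{19690 - 1756} = \frac{\frac{194}{5} + 18750}{19690 - 1756} = \frac{93944}{5 \cdot 17934} = \frac{93944}{5} \cdot \frac{1}{17934} = \frac{46972}{44835}$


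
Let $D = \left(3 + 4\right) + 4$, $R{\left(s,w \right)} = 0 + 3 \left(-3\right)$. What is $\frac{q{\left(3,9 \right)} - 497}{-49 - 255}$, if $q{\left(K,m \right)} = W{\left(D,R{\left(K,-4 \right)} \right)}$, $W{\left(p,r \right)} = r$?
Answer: $\frac{253}{152} \approx 1.6645$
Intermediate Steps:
$R{\left(s,w \right)} = -9$ ($R{\left(s,w \right)} = 0 - 9 = -9$)
$D = 11$ ($D = 7 + 4 = 11$)
$q{\left(K,m \right)} = -9$
$\frac{q{\left(3,9 \right)} - 497}{-49 - 255} = \frac{-9 - 497}{-49 - 255} = \frac{1}{-304} \left(-506\right) = \left(- \frac{1}{304}\right) \left(-506\right) = \frac{253}{152}$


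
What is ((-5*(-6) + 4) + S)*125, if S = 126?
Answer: 20000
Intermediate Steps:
((-5*(-6) + 4) + S)*125 = ((-5*(-6) + 4) + 126)*125 = ((30 + 4) + 126)*125 = (34 + 126)*125 = 160*125 = 20000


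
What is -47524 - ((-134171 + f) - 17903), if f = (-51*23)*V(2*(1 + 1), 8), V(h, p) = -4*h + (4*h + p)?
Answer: 113934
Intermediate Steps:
V(h, p) = p (V(h, p) = -4*h + (p + 4*h) = p)
f = -9384 (f = -51*23*8 = -1173*8 = -9384)
-47524 - ((-134171 + f) - 17903) = -47524 - ((-134171 - 9384) - 17903) = -47524 - (-143555 - 17903) = -47524 - 1*(-161458) = -47524 + 161458 = 113934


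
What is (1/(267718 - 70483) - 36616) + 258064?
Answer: 43677296281/197235 ≈ 2.2145e+5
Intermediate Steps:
(1/(267718 - 70483) - 36616) + 258064 = (1/197235 - 36616) + 258064 = -7221956759/197235 + 258064 = 43677296281/197235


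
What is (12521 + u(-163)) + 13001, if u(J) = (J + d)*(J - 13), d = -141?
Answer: 79026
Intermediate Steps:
u(J) = (-141 + J)*(-13 + J) (u(J) = (J - 141)*(J - 13) = (-141 + J)*(-13 + J))
(12521 + u(-163)) + 13001 = (12521 + (1833 + (-163)² - 154*(-163))) + 13001 = (12521 + (1833 + 26569 + 25102)) + 13001 = (12521 + 53504) + 13001 = 66025 + 13001 = 79026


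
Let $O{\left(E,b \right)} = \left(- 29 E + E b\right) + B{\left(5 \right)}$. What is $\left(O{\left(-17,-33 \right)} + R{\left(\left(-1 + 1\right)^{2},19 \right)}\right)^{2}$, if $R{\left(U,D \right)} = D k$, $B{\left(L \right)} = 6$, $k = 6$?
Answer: $1378276$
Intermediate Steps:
$O{\left(E,b \right)} = 6 - 29 E + E b$ ($O{\left(E,b \right)} = \left(- 29 E + E b\right) + 6 = 6 - 29 E + E b$)
$R{\left(U,D \right)} = 6 D$ ($R{\left(U,D \right)} = D 6 = 6 D$)
$\left(O{\left(-17,-33 \right)} + R{\left(\left(-1 + 1\right)^{2},19 \right)}\right)^{2} = \left(\left(6 - -493 - -561\right) + 6 \cdot 19\right)^{2} = \left(\left(6 + 493 + 561\right) + 114\right)^{2} = \left(1060 + 114\right)^{2} = 1174^{2} = 1378276$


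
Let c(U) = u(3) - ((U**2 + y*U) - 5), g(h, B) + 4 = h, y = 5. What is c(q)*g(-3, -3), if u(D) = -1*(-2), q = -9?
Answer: 203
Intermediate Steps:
g(h, B) = -4 + h
u(D) = 2
c(U) = 7 - U**2 - 5*U (c(U) = 2 - ((U**2 + 5*U) - 5) = 2 - (-5 + U**2 + 5*U) = 2 + (5 - U**2 - 5*U) = 7 - U**2 - 5*U)
c(q)*g(-3, -3) = (7 - 1*(-9)**2 - 5*(-9))*(-4 - 3) = (7 - 1*81 + 45)*(-7) = (7 - 81 + 45)*(-7) = -29*(-7) = 203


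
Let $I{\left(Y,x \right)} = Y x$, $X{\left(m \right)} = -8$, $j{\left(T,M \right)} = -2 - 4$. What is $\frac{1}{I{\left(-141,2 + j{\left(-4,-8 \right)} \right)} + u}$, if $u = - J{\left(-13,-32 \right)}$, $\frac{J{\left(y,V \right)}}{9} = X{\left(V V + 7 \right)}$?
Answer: $\frac{1}{636} \approx 0.0015723$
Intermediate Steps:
$j{\left(T,M \right)} = -6$ ($j{\left(T,M \right)} = -2 - 4 = -6$)
$J{\left(y,V \right)} = -72$ ($J{\left(y,V \right)} = 9 \left(-8\right) = -72$)
$u = 72$ ($u = \left(-1\right) \left(-72\right) = 72$)
$\frac{1}{I{\left(-141,2 + j{\left(-4,-8 \right)} \right)} + u} = \frac{1}{- 141 \left(2 - 6\right) + 72} = \frac{1}{\left(-141\right) \left(-4\right) + 72} = \frac{1}{564 + 72} = \frac{1}{636}$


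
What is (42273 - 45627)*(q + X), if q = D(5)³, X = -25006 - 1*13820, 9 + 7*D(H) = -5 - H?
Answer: 44689289658/343 ≈ 1.3029e+8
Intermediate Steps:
D(H) = -2 - H/7 (D(H) = -9/7 + (-5 - H)/7 = -9/7 + (-5/7 - H/7) = -2 - H/7)
X = -38826 (X = -25006 - 13820 = -38826)
q = -6859/343 (q = (-2 - ⅐*5)³ = (-2 - 5/7)³ = (-19/7)³ = -6859/343 ≈ -19.997)
(42273 - 45627)*(q + X) = (42273 - 45627)*(-6859/343 - 38826) = -3354*(-13324177/343) = 44689289658/343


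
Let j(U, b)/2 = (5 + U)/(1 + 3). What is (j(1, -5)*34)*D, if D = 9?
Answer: 918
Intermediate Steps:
j(U, b) = 5/2 + U/2 (j(U, b) = 2*((5 + U)/(1 + 3)) = 2*((5 + U)/4) = 2*((5 + U)*(¼)) = 2*(5/4 + U/4) = 5/2 + U/2)
(j(1, -5)*34)*D = ((5/2 + (½)*1)*34)*9 = ((5/2 + ½)*34)*9 = (3*34)*9 = 102*9 = 918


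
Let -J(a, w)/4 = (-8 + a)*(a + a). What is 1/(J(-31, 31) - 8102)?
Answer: -1/17774 ≈ -5.6262e-5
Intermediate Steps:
J(a, w) = -8*a*(-8 + a) (J(a, w) = -4*(-8 + a)*(a + a) = -4*(-8 + a)*2*a = -8*a*(-8 + a))
1/(J(-31, 31) - 8102) = 1/(8*(-31)*(8 - 1*(-31)) - 8102) = 1/(8*(-31)*(8 + 31) - 8102) = 1/(8*(-31)*39 - 8102) = 1/(-9672 - 8102) = 1/(-17774) = -1/17774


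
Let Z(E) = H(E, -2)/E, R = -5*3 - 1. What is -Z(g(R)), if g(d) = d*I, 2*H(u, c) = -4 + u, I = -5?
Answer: -19/40 ≈ -0.47500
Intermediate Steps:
R = -16 (R = -15 - 1 = -16)
H(u, c) = -2 + u/2 (H(u, c) = (-4 + u)/2 = -2 + u/2)
g(d) = -5*d (g(d) = d*(-5) = -5*d)
Z(E) = (-2 + E/2)/E
-Z(g(R)) = -(-4 - 5*(-16))/(2*((-5*(-16)))) = -(-4 + 80)/(2*80) = -76/(2*80) = -1*19/40 = -19/40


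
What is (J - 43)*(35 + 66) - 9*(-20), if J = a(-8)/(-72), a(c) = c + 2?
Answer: -49855/12 ≈ -4154.6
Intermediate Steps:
a(c) = 2 + c
J = 1/12 (J = (2 - 8)/(-72) = -6*(-1/72) = 1/12 ≈ 0.083333)
(J - 43)*(35 + 66) - 9*(-20) = (1/12 - 43)*(35 + 66) - 9*(-20) = -515/12*101 + 180 = -52015/12 + 180 = -49855/12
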